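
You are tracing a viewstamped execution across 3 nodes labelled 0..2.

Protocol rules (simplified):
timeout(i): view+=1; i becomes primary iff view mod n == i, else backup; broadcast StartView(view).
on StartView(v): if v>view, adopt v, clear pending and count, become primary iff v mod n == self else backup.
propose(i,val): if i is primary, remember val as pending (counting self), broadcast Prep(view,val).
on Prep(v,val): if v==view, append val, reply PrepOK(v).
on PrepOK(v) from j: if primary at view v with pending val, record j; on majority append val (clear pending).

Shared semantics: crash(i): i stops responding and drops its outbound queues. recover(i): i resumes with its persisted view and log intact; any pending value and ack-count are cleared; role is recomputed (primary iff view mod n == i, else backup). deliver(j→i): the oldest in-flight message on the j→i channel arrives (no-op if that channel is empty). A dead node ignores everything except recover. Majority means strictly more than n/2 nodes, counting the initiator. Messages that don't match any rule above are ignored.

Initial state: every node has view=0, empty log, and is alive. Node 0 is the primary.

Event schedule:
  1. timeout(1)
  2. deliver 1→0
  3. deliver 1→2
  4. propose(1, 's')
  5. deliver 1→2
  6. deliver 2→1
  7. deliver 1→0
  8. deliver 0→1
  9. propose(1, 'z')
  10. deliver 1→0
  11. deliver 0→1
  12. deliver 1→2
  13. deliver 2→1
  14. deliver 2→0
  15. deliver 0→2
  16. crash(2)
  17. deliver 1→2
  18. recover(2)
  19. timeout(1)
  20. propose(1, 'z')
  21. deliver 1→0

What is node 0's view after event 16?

1

1. timeout(1):  <1:prim v1 ->
2. deliver 1→0:  <0:back v1 ->
3. deliver 1→2:  <2:back v1 ->
4. propose(1,'s'):  nop
5. deliver 1→2:  <2:back v1 s>
6. deliver 2→1:  <1:prim v1 s>
7. deliver 1→0:  <0:back v1 s>
8. deliver 0→1:  nop
9. propose(1,'z'):  nop
10. deliver 1→0:  <0:back v1 s,z>
11. deliver 0→1:  <1:prim v1 s,z>
12. deliver 1→2:  <2:back v1 s,z>
13. deliver 2→1:  nop
14. deliver 2→0:  nop
15. deliver 0→2:  nop
16. crash(2):  <2:✗back v1 s,z>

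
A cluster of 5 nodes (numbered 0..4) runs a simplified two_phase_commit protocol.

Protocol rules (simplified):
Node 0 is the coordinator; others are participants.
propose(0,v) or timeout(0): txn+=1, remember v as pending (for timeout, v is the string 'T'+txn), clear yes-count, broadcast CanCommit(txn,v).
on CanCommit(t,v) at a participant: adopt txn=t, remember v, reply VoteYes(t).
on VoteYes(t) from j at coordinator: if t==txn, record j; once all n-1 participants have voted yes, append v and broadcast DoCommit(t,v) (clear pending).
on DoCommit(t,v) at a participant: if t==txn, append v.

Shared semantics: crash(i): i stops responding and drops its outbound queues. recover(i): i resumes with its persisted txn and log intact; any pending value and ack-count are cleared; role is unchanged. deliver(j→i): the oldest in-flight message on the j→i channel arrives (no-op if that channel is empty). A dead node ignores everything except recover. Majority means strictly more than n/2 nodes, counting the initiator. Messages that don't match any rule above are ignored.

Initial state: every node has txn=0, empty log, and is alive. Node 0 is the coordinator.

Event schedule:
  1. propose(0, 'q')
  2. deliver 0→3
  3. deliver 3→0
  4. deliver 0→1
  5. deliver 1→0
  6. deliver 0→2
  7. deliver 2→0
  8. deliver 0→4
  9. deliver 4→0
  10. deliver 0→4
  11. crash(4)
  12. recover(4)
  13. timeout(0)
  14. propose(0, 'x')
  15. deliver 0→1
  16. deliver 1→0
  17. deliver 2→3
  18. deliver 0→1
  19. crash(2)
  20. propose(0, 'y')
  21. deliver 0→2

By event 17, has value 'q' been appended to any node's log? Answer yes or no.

step 1 propose(0,'q'): 0={coor,t=1,log=-}
step 2 deliver 0→3: 3={part,t=1,log=-}
step 3 deliver 3→0: —
step 4 deliver 0→1: 1={part,t=1,log=-}
step 5 deliver 1→0: —
step 6 deliver 0→2: 2={part,t=1,log=-}
step 7 deliver 2→0: —
step 8 deliver 0→4: 4={part,t=1,log=-}
step 9 deliver 4→0: 0={coor,t=1,log=q}
step 10 deliver 0→4: 4={part,t=1,log=q}
step 11 crash(4): 4={✗part,t=1,log=q}
step 12 recover(4): 4={part,t=1,log=q}
step 13 timeout(0): 0={coor,t=2,log=q}
step 14 propose(0,'x'): 0={coor,t=3,log=q}
step 15 deliver 0→1: 1={part,t=1,log=q}
step 16 deliver 1→0: —
step 17 deliver 2→3: —

yes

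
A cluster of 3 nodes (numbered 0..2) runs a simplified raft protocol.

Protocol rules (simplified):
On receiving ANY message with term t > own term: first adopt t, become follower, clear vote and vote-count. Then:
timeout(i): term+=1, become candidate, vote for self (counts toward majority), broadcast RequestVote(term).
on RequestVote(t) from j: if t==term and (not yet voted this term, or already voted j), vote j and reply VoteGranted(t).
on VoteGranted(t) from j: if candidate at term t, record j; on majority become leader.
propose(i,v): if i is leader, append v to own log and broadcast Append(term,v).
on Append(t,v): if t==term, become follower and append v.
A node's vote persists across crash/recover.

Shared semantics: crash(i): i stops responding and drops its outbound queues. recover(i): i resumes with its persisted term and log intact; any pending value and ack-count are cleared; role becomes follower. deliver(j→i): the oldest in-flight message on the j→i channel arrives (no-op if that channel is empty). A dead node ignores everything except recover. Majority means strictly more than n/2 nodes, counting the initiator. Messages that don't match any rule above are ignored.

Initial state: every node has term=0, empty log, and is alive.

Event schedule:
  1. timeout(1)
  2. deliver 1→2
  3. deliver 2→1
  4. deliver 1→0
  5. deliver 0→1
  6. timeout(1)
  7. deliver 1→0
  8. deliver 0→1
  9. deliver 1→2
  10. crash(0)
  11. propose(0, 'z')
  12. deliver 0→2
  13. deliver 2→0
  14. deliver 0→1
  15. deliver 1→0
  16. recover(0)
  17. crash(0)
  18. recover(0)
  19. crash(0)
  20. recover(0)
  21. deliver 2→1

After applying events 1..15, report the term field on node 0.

1. timeout(1):  <1:cand t1 ->
2. deliver 1→2:  <2:foll t1 ->
3. deliver 2→1:  <1:lead t1 ->
4. deliver 1→0:  <0:foll t1 ->
5. deliver 0→1:  nop
6. timeout(1):  <1:cand t2 ->
7. deliver 1→0:  <0:foll t2 ->
8. deliver 0→1:  <1:lead t2 ->
9. deliver 1→2:  <2:foll t2 ->
10. crash(0):  <0:✗foll t2 ->
11. propose(0,'z'):  nop
12. deliver 0→2:  nop
13. deliver 2→0:  nop
14. deliver 0→1:  nop
15. deliver 1→0:  nop

2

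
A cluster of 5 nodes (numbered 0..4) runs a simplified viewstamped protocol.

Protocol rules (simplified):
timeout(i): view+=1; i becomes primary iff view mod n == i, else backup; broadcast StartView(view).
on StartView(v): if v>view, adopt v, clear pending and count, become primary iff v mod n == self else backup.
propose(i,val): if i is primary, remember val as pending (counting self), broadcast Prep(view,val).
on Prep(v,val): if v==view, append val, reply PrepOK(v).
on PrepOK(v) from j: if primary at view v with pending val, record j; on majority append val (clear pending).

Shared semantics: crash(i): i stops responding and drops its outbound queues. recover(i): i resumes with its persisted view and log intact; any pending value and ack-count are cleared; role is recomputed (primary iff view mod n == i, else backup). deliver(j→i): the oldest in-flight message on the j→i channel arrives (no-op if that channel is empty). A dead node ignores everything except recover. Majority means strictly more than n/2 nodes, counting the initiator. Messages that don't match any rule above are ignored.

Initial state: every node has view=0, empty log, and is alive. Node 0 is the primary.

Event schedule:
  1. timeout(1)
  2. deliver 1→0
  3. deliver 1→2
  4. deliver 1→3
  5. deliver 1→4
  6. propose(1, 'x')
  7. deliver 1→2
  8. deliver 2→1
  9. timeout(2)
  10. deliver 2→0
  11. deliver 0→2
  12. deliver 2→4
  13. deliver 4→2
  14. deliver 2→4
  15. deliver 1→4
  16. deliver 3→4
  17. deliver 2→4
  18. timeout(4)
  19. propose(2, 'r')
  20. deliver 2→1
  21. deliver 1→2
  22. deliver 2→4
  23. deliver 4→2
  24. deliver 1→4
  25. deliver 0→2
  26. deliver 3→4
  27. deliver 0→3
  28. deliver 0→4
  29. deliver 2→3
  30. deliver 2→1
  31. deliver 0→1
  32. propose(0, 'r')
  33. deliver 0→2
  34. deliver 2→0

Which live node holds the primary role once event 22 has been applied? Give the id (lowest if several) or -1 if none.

after 1 — timeout(1): n1:prim/v1/[-]
after 2 — deliver 1→0: n0:back/v1/[-]
after 3 — deliver 1→2: n2:back/v1/[-]
after 4 — deliver 1→3: n3:back/v1/[-]
after 5 — deliver 1→4: n4:back/v1/[-]
after 6 — propose(1,'x'): ·
after 7 — deliver 1→2: n2:back/v1/[x]
after 8 — deliver 2→1: ·
after 9 — timeout(2): n2:prim/v2/[x]
after 10 — deliver 2→0: n0:back/v2/[-]
after 11 — deliver 0→2: ·
after 12 — deliver 2→4: n4:back/v2/[-]
after 13 — deliver 4→2: ·
after 14 — deliver 2→4: ·
after 15 — deliver 1→4: ·
after 16 — deliver 3→4: ·
after 17 — deliver 2→4: ·
after 18 — timeout(4): n4:back/v3/[-]
after 19 — propose(2,'r'): ·
after 20 — deliver 2→1: n1:back/v2/[-]
after 21 — deliver 1→2: ·
after 22 — deliver 2→4: ·

2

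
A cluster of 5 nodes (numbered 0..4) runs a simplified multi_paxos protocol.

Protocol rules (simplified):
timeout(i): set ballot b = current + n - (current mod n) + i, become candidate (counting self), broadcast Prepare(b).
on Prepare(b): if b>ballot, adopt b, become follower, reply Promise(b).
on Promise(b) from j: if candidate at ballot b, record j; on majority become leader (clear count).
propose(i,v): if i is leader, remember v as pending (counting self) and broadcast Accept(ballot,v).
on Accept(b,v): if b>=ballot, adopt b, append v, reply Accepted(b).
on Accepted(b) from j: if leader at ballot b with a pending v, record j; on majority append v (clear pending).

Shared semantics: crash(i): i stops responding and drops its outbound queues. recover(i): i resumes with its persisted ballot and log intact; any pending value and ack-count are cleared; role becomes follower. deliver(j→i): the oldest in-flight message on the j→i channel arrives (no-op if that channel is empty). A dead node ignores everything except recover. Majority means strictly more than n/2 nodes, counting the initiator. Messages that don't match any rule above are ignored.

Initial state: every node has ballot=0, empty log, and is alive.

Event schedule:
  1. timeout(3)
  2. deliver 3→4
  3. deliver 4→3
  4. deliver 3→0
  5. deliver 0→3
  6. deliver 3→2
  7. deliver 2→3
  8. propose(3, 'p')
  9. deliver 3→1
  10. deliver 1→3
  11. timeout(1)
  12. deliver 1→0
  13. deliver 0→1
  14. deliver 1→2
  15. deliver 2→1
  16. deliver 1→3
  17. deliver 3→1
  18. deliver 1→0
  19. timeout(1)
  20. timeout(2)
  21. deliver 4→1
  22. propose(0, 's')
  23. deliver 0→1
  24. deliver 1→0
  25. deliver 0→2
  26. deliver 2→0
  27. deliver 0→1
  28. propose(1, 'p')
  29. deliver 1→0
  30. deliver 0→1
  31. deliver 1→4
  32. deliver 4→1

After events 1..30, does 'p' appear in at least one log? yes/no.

step 1 timeout(3): 3={cand,b=8,log=-}
step 2 deliver 3→4: 4={foll,b=8,log=-}
step 3 deliver 4→3: —
step 4 deliver 3→0: 0={foll,b=8,log=-}
step 5 deliver 0→3: 3={lead,b=8,log=-}
step 6 deliver 3→2: 2={foll,b=8,log=-}
step 7 deliver 2→3: —
step 8 propose(3,'p'): —
step 9 deliver 3→1: 1={foll,b=8,log=-}
step 10 deliver 1→3: —
step 11 timeout(1): 1={cand,b=11,log=-}
step 12 deliver 1→0: 0={foll,b=11,log=-}
step 13 deliver 0→1: —
step 14 deliver 1→2: 2={foll,b=11,log=-}
step 15 deliver 2→1: 1={lead,b=11,log=-}
step 16 deliver 1→3: 3={foll,b=11,log=-}
step 17 deliver 3→1: —
step 18 deliver 1→0: —
step 19 timeout(1): 1={cand,b=16,log=-}
step 20 timeout(2): 2={cand,b=17,log=-}
step 21 deliver 4→1: —
step 22 propose(0,'s'): —
step 23 deliver 0→1: —
step 24 deliver 1→0: 0={foll,b=16,log=-}
step 25 deliver 0→2: —
step 26 deliver 2→0: 0={foll,b=17,log=-}
step 27 deliver 0→1: —
step 28 propose(1,'p'): —
step 29 deliver 1→0: —
step 30 deliver 0→1: —

no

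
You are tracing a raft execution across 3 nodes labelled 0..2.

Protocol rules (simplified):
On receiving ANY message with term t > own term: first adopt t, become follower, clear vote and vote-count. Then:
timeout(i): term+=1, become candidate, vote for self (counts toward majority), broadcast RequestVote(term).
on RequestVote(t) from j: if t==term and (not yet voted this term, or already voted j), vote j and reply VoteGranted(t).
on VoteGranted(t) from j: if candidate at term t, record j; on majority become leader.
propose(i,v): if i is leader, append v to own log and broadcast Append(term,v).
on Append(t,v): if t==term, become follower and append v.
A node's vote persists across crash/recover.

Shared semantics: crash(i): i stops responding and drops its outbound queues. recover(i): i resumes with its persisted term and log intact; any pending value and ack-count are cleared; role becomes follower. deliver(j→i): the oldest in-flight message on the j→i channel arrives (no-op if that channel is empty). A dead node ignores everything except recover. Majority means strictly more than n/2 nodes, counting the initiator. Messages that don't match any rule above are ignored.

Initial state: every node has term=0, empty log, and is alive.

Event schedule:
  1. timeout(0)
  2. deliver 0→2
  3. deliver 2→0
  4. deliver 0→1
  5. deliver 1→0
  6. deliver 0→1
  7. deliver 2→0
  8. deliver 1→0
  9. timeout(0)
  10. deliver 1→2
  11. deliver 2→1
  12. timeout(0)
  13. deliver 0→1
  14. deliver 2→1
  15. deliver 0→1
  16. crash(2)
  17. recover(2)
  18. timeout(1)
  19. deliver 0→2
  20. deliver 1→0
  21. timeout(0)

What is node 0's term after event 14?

step 1 timeout(0): 0={cand,t=1,log=-}
step 2 deliver 0→2: 2={foll,t=1,log=-}
step 3 deliver 2→0: 0={lead,t=1,log=-}
step 4 deliver 0→1: 1={foll,t=1,log=-}
step 5 deliver 1→0: —
step 6 deliver 0→1: —
step 7 deliver 2→0: —
step 8 deliver 1→0: —
step 9 timeout(0): 0={cand,t=2,log=-}
step 10 deliver 1→2: —
step 11 deliver 2→1: —
step 12 timeout(0): 0={cand,t=3,log=-}
step 13 deliver 0→1: 1={foll,t=2,log=-}
step 14 deliver 2→1: —

3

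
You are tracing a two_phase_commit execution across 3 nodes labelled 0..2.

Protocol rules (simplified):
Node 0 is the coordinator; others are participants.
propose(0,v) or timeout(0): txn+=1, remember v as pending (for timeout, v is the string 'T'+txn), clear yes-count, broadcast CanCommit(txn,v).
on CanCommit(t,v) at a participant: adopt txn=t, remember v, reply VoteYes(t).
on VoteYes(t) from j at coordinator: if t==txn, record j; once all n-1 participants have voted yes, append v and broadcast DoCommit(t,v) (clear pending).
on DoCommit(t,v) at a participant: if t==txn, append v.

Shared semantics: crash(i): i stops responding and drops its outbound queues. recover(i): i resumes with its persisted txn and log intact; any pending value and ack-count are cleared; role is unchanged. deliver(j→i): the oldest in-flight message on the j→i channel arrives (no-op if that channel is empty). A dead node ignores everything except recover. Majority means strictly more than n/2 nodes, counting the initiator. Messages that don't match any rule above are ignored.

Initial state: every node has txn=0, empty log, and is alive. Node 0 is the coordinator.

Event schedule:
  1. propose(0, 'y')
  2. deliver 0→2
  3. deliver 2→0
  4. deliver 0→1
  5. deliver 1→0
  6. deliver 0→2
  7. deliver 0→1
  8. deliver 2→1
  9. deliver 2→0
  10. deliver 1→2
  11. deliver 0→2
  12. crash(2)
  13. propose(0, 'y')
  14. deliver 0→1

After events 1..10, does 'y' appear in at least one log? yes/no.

yes

after 1 — propose(0,'y'): n0:coor/t1/[-]
after 2 — deliver 0→2: n2:part/t1/[-]
after 3 — deliver 2→0: ·
after 4 — deliver 0→1: n1:part/t1/[-]
after 5 — deliver 1→0: n0:coor/t1/[y]
after 6 — deliver 0→2: n2:part/t1/[y]
after 7 — deliver 0→1: n1:part/t1/[y]
after 8 — deliver 2→1: ·
after 9 — deliver 2→0: ·
after 10 — deliver 1→2: ·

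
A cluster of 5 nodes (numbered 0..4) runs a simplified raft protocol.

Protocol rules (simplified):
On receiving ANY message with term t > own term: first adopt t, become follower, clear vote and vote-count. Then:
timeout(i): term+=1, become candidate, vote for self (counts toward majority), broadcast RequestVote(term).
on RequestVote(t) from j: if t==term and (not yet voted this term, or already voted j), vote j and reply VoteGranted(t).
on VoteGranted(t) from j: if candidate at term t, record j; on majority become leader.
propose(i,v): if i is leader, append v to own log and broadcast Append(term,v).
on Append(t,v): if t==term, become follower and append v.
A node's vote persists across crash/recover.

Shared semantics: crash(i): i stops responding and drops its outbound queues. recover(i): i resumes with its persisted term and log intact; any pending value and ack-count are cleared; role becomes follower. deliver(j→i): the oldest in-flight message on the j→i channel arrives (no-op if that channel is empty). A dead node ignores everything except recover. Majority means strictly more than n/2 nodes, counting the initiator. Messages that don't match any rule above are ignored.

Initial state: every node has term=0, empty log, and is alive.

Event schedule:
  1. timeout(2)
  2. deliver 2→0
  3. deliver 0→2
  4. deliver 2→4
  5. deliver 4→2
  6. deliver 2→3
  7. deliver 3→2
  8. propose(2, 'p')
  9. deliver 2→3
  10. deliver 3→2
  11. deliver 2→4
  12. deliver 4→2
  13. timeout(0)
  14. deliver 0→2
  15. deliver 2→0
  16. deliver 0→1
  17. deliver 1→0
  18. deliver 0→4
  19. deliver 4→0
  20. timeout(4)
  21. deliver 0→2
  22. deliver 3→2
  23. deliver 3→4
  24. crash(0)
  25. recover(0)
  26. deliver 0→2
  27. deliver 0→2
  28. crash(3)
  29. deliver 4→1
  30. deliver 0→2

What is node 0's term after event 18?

2

after 1 — timeout(2): n2:cand/t1/[-]
after 2 — deliver 2→0: n0:foll/t1/[-]
after 3 — deliver 0→2: ·
after 4 — deliver 2→4: n4:foll/t1/[-]
after 5 — deliver 4→2: n2:lead/t1/[-]
after 6 — deliver 2→3: n3:foll/t1/[-]
after 7 — deliver 3→2: ·
after 8 — propose(2,'p'): n2:lead/t1/[p]
after 9 — deliver 2→3: n3:foll/t1/[p]
after 10 — deliver 3→2: ·
after 11 — deliver 2→4: n4:foll/t1/[p]
after 12 — deliver 4→2: ·
after 13 — timeout(0): n0:cand/t2/[-]
after 14 — deliver 0→2: n2:foll/t2/[p]
after 15 — deliver 2→0: ·
after 16 — deliver 0→1: n1:foll/t2/[-]
after 17 — deliver 1→0: ·
after 18 — deliver 0→4: n4:foll/t2/[p]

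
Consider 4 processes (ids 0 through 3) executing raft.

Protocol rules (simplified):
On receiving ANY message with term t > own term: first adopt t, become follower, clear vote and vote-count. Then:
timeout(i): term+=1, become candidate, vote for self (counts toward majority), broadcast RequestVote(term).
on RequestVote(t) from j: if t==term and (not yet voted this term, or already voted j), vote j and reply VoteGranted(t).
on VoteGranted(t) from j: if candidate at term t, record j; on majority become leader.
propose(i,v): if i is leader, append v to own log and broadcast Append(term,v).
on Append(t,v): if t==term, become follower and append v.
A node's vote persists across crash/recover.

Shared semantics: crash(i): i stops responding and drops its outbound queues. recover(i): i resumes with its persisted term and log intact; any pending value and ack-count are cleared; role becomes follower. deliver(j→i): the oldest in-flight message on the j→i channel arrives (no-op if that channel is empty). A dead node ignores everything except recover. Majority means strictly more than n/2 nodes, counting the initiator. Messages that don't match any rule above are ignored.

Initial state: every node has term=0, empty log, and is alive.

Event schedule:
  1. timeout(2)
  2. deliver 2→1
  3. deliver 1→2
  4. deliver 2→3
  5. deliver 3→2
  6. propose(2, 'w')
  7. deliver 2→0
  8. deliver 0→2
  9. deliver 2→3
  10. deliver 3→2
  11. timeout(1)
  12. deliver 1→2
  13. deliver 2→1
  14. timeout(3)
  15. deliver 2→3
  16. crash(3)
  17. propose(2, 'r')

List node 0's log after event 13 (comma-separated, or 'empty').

empty

e1 timeout(2): 2[cand,t=1,-]
e2 deliver 2→1: 1[foll,t=1,-]
e3 deliver 1→2: ·
e4 deliver 2→3: 3[foll,t=1,-]
e5 deliver 3→2: 2[lead,t=1,-]
e6 propose(2,'w'): 2[lead,t=1,w]
e7 deliver 2→0: 0[foll,t=1,-]
e8 deliver 0→2: ·
e9 deliver 2→3: 3[foll,t=1,w]
e10 deliver 3→2: ·
e11 timeout(1): 1[cand,t=2,-]
e12 deliver 1→2: 2[foll,t=2,w]
e13 deliver 2→1: ·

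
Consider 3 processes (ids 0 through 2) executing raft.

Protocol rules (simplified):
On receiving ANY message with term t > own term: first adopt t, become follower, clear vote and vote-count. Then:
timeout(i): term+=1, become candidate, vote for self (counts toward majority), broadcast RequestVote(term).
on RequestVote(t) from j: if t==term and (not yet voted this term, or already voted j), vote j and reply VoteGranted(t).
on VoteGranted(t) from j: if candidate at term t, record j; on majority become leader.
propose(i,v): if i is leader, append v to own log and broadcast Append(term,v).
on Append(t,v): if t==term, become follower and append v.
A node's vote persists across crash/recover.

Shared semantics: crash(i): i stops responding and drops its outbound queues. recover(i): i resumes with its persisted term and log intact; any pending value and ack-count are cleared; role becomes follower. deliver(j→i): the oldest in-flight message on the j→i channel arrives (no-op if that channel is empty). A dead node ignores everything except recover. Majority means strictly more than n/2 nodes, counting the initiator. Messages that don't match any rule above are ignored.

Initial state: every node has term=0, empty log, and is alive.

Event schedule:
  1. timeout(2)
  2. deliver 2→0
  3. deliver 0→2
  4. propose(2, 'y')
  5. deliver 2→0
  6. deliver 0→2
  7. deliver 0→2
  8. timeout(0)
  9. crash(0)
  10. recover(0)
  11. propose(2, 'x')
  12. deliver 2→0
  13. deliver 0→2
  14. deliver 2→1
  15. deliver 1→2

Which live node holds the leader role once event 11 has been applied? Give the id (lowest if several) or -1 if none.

2

[1] timeout(2) → N2(cand t1 [-])
[2] deliver 2→0 → N0(foll t1 [-])
[3] deliver 0→2 → N2(lead t1 [-])
[4] propose(2,'y') → N2(lead t1 [y])
[5] deliver 2→0 → N0(foll t1 [y])
[6] deliver 0→2 → ∅
[7] deliver 0→2 → ∅
[8] timeout(0) → N0(cand t2 [y])
[9] crash(0) → N0(✗cand t2 [y])
[10] recover(0) → N0(foll t2 [y])
[11] propose(2,'x') → N2(lead t1 [y,x])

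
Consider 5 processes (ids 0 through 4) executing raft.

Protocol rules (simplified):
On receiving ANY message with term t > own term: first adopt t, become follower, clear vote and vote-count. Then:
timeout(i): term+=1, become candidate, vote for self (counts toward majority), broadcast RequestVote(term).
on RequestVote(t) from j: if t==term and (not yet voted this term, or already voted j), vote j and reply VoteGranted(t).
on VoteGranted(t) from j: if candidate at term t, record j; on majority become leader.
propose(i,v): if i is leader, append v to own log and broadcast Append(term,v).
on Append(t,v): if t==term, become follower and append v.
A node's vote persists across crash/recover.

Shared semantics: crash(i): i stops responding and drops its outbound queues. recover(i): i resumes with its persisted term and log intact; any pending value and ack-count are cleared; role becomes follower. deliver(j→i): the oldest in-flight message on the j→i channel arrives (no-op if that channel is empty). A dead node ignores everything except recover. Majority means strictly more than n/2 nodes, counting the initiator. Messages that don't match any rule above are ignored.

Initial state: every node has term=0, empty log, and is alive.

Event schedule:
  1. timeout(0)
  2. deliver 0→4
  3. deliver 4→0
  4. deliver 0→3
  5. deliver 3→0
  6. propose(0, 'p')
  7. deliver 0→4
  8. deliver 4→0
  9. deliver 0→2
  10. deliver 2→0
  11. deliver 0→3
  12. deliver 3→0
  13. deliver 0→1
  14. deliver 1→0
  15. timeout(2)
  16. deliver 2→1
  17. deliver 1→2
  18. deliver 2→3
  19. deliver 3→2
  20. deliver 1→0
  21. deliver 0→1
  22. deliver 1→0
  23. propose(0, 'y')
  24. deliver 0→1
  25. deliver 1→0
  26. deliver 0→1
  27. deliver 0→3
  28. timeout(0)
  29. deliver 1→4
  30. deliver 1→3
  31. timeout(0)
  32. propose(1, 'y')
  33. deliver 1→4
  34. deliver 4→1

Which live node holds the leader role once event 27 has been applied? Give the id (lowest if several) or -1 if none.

after 1 — timeout(0): n0:cand/t1/[-]
after 2 — deliver 0→4: n4:foll/t1/[-]
after 3 — deliver 4→0: ·
after 4 — deliver 0→3: n3:foll/t1/[-]
after 5 — deliver 3→0: n0:lead/t1/[-]
after 6 — propose(0,'p'): n0:lead/t1/[p]
after 7 — deliver 0→4: n4:foll/t1/[p]
after 8 — deliver 4→0: ·
after 9 — deliver 0→2: n2:foll/t1/[-]
after 10 — deliver 2→0: ·
after 11 — deliver 0→3: n3:foll/t1/[p]
after 12 — deliver 3→0: ·
after 13 — deliver 0→1: n1:foll/t1/[-]
after 14 — deliver 1→0: ·
after 15 — timeout(2): n2:cand/t2/[-]
after 16 — deliver 2→1: n1:foll/t2/[-]
after 17 — deliver 1→2: ·
after 18 — deliver 2→3: n3:foll/t2/[p]
after 19 — deliver 3→2: n2:lead/t2/[-]
after 20 — deliver 1→0: ·
after 21 — deliver 0→1: ·
after 22 — deliver 1→0: ·
after 23 — propose(0,'y'): n0:lead/t1/[p,y]
after 24 — deliver 0→1: ·
after 25 — deliver 1→0: ·
after 26 — deliver 0→1: ·
after 27 — deliver 0→3: ·

0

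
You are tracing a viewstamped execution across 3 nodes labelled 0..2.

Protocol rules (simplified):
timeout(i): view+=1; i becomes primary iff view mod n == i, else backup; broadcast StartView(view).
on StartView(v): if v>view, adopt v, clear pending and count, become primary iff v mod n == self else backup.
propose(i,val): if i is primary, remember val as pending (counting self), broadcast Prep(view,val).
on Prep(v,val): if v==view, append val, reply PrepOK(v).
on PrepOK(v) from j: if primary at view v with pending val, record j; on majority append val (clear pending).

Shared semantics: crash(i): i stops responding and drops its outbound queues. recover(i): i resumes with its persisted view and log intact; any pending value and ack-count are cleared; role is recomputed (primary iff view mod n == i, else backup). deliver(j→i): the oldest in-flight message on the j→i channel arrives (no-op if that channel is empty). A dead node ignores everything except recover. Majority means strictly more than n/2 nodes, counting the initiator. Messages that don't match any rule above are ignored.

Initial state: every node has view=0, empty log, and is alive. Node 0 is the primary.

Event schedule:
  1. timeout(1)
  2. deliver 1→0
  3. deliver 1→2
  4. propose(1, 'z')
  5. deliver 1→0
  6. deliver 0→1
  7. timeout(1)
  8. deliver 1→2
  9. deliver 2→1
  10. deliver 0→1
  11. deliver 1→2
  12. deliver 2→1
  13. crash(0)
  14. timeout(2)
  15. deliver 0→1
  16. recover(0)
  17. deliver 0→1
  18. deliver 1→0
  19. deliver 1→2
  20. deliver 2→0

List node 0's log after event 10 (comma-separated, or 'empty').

1. timeout(1):  <1:prim v1 ->
2. deliver 1→0:  <0:back v1 ->
3. deliver 1→2:  <2:back v1 ->
4. propose(1,'z'):  nop
5. deliver 1→0:  <0:back v1 z>
6. deliver 0→1:  <1:prim v1 z>
7. timeout(1):  <1:back v2 z>
8. deliver 1→2:  <2:back v1 z>
9. deliver 2→1:  nop
10. deliver 0→1:  nop

z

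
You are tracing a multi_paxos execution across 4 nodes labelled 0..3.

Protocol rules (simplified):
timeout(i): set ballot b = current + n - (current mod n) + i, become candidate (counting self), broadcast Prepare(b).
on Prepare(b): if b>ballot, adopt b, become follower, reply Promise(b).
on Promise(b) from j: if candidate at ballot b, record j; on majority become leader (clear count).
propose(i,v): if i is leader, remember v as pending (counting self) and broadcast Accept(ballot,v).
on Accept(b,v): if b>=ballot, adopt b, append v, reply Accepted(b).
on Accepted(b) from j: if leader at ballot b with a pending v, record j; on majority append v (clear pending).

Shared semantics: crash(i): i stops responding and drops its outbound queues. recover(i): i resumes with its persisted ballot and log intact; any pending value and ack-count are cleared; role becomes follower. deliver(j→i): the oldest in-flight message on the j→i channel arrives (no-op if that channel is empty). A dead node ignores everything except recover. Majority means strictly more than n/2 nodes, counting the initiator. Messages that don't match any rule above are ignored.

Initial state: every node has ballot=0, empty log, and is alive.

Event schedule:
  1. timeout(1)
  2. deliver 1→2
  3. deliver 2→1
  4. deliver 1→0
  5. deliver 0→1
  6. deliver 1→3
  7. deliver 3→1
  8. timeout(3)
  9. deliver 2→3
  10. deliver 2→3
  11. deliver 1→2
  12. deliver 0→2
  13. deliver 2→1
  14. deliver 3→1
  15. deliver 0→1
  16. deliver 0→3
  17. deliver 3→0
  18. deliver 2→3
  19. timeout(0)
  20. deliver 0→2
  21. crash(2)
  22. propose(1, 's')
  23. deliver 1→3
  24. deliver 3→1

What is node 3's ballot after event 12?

11

[1] timeout(1) → N1(cand b5 [-])
[2] deliver 1→2 → N2(foll b5 [-])
[3] deliver 2→1 → ∅
[4] deliver 1→0 → N0(foll b5 [-])
[5] deliver 0→1 → N1(lead b5 [-])
[6] deliver 1→3 → N3(foll b5 [-])
[7] deliver 3→1 → ∅
[8] timeout(3) → N3(cand b11 [-])
[9] deliver 2→3 → ∅
[10] deliver 2→3 → ∅
[11] deliver 1→2 → ∅
[12] deliver 0→2 → ∅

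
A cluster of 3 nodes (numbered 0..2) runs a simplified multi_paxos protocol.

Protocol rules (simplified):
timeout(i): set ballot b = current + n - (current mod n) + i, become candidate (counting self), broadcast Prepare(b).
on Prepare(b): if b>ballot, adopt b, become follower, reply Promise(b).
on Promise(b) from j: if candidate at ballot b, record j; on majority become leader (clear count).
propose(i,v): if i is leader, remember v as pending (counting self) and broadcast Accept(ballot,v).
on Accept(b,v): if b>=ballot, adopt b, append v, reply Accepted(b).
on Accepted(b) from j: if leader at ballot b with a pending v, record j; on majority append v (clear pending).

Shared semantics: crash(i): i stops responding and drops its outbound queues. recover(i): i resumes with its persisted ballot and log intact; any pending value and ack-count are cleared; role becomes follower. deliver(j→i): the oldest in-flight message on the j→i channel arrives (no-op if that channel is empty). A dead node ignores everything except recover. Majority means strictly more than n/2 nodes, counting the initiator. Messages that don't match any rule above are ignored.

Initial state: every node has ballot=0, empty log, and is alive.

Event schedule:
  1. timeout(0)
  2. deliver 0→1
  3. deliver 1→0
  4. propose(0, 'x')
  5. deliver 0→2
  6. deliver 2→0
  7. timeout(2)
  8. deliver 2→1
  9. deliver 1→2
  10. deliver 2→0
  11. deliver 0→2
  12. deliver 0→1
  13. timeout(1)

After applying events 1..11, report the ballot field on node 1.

e1 timeout(0): 0[cand,b=3,-]
e2 deliver 0→1: 1[foll,b=3,-]
e3 deliver 1→0: 0[lead,b=3,-]
e4 propose(0,'x'): ·
e5 deliver 0→2: 2[foll,b=3,-]
e6 deliver 2→0: ·
e7 timeout(2): 2[cand,b=8,-]
e8 deliver 2→1: 1[foll,b=8,-]
e9 deliver 1→2: 2[lead,b=8,-]
e10 deliver 2→0: 0[foll,b=8,-]
e11 deliver 0→2: ·

8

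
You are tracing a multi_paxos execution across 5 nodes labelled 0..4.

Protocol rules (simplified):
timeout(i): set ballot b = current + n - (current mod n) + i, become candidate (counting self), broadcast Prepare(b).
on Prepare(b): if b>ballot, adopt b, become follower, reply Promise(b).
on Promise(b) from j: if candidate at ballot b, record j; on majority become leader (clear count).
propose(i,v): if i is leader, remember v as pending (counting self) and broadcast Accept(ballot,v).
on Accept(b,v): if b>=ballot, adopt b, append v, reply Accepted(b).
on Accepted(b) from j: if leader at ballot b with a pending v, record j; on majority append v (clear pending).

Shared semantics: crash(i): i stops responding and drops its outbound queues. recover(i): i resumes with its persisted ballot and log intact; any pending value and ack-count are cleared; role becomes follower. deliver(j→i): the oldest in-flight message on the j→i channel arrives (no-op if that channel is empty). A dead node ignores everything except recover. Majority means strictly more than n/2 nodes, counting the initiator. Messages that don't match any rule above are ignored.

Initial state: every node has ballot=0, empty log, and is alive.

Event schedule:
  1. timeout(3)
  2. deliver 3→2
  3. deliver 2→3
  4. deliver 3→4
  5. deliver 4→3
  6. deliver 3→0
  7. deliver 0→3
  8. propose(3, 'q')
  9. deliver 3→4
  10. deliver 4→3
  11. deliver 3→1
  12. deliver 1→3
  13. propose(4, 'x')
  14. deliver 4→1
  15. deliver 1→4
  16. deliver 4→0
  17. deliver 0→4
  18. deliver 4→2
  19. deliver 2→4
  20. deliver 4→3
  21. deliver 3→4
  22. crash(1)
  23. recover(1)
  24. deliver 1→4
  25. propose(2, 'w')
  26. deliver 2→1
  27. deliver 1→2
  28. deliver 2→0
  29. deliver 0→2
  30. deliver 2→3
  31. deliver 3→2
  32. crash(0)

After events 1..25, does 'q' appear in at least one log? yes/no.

after 1 — timeout(3): n3:cand/b8/[-]
after 2 — deliver 3→2: n2:foll/b8/[-]
after 3 — deliver 2→3: ·
after 4 — deliver 3→4: n4:foll/b8/[-]
after 5 — deliver 4→3: n3:lead/b8/[-]
after 6 — deliver 3→0: n0:foll/b8/[-]
after 7 — deliver 0→3: ·
after 8 — propose(3,'q'): ·
after 9 — deliver 3→4: n4:foll/b8/[q]
after 10 — deliver 4→3: ·
after 11 — deliver 3→1: n1:foll/b8/[-]
after 12 — deliver 1→3: ·
after 13 — propose(4,'x'): ·
after 14 — deliver 4→1: ·
after 15 — deliver 1→4: ·
after 16 — deliver 4→0: ·
after 17 — deliver 0→4: ·
after 18 — deliver 4→2: ·
after 19 — deliver 2→4: ·
after 20 — deliver 4→3: ·
after 21 — deliver 3→4: ·
after 22 — crash(1): n1:✗foll/b8/[-]
after 23 — recover(1): n1:foll/b8/[-]
after 24 — deliver 1→4: ·
after 25 — propose(2,'w'): ·

yes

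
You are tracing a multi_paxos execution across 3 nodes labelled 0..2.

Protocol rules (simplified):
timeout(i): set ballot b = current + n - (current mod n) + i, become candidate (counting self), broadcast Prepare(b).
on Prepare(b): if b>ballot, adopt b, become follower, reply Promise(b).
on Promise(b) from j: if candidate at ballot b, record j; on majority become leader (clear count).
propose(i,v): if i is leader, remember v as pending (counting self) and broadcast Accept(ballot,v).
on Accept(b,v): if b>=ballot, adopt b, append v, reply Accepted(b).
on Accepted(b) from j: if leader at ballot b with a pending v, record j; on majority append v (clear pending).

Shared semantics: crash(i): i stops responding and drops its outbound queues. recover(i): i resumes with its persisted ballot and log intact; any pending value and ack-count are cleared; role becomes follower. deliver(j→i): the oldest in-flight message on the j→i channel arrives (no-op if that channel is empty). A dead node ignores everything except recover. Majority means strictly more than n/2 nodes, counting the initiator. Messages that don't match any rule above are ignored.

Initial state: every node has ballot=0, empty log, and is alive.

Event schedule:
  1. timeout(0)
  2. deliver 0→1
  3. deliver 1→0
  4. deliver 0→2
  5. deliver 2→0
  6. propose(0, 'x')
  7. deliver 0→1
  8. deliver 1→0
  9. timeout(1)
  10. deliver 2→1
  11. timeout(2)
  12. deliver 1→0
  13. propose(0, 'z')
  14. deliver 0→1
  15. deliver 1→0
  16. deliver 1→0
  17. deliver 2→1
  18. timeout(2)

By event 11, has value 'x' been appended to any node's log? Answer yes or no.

yes

e1 timeout(0): 0[cand,b=3,-]
e2 deliver 0→1: 1[foll,b=3,-]
e3 deliver 1→0: 0[lead,b=3,-]
e4 deliver 0→2: 2[foll,b=3,-]
e5 deliver 2→0: ·
e6 propose(0,'x'): ·
e7 deliver 0→1: 1[foll,b=3,x]
e8 deliver 1→0: 0[lead,b=3,x]
e9 timeout(1): 1[cand,b=7,x]
e10 deliver 2→1: ·
e11 timeout(2): 2[cand,b=8,-]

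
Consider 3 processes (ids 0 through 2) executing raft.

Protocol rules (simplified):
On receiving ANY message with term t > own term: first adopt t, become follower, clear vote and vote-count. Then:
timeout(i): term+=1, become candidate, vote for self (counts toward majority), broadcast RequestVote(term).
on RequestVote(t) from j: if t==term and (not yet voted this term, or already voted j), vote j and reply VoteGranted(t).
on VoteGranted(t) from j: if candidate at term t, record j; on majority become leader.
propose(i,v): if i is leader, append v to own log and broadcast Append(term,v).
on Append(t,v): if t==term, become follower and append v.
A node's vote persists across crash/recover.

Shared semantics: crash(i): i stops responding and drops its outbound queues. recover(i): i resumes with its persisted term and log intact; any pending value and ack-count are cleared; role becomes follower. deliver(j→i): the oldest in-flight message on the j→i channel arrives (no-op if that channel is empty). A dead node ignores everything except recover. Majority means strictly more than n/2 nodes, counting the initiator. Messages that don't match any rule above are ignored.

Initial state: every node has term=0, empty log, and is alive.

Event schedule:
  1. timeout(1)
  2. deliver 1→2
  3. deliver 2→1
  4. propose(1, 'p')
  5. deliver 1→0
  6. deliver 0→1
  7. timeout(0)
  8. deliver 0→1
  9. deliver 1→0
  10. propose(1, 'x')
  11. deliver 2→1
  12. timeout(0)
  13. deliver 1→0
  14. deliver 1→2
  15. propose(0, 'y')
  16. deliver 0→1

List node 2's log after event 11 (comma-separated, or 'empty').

empty

1. timeout(1):  <1:cand t1 ->
2. deliver 1→2:  <2:foll t1 ->
3. deliver 2→1:  <1:lead t1 ->
4. propose(1,'p'):  <1:lead t1 p>
5. deliver 1→0:  <0:foll t1 ->
6. deliver 0→1:  nop
7. timeout(0):  <0:cand t2 ->
8. deliver 0→1:  <1:foll t2 p>
9. deliver 1→0:  nop
10. propose(1,'x'):  nop
11. deliver 2→1:  nop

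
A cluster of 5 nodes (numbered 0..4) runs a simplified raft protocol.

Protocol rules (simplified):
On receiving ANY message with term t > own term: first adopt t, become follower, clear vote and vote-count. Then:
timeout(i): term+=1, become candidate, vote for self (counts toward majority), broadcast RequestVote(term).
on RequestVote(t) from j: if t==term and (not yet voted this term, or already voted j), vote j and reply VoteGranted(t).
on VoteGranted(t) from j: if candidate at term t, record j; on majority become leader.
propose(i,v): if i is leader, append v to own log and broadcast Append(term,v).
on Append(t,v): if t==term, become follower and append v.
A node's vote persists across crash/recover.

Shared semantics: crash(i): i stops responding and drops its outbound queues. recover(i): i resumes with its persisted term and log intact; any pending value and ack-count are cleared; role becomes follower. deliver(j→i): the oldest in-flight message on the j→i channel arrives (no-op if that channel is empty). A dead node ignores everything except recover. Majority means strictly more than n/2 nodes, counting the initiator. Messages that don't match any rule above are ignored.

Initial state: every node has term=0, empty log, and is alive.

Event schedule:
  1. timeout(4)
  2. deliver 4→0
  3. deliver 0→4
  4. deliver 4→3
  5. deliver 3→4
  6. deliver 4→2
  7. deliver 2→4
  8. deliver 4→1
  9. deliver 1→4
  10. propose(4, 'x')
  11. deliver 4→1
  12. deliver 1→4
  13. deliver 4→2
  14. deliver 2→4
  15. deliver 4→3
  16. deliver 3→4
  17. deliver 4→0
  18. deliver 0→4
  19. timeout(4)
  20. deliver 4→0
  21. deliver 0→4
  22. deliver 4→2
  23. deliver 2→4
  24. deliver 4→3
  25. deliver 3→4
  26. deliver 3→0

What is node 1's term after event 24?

step 1 timeout(4): 4={cand,t=1,log=-}
step 2 deliver 4→0: 0={foll,t=1,log=-}
step 3 deliver 0→4: —
step 4 deliver 4→3: 3={foll,t=1,log=-}
step 5 deliver 3→4: 4={lead,t=1,log=-}
step 6 deliver 4→2: 2={foll,t=1,log=-}
step 7 deliver 2→4: —
step 8 deliver 4→1: 1={foll,t=1,log=-}
step 9 deliver 1→4: —
step 10 propose(4,'x'): 4={lead,t=1,log=x}
step 11 deliver 4→1: 1={foll,t=1,log=x}
step 12 deliver 1→4: —
step 13 deliver 4→2: 2={foll,t=1,log=x}
step 14 deliver 2→4: —
step 15 deliver 4→3: 3={foll,t=1,log=x}
step 16 deliver 3→4: —
step 17 deliver 4→0: 0={foll,t=1,log=x}
step 18 deliver 0→4: —
step 19 timeout(4): 4={cand,t=2,log=x}
step 20 deliver 4→0: 0={foll,t=2,log=x}
step 21 deliver 0→4: —
step 22 deliver 4→2: 2={foll,t=2,log=x}
step 23 deliver 2→4: 4={lead,t=2,log=x}
step 24 deliver 4→3: 3={foll,t=2,log=x}

1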